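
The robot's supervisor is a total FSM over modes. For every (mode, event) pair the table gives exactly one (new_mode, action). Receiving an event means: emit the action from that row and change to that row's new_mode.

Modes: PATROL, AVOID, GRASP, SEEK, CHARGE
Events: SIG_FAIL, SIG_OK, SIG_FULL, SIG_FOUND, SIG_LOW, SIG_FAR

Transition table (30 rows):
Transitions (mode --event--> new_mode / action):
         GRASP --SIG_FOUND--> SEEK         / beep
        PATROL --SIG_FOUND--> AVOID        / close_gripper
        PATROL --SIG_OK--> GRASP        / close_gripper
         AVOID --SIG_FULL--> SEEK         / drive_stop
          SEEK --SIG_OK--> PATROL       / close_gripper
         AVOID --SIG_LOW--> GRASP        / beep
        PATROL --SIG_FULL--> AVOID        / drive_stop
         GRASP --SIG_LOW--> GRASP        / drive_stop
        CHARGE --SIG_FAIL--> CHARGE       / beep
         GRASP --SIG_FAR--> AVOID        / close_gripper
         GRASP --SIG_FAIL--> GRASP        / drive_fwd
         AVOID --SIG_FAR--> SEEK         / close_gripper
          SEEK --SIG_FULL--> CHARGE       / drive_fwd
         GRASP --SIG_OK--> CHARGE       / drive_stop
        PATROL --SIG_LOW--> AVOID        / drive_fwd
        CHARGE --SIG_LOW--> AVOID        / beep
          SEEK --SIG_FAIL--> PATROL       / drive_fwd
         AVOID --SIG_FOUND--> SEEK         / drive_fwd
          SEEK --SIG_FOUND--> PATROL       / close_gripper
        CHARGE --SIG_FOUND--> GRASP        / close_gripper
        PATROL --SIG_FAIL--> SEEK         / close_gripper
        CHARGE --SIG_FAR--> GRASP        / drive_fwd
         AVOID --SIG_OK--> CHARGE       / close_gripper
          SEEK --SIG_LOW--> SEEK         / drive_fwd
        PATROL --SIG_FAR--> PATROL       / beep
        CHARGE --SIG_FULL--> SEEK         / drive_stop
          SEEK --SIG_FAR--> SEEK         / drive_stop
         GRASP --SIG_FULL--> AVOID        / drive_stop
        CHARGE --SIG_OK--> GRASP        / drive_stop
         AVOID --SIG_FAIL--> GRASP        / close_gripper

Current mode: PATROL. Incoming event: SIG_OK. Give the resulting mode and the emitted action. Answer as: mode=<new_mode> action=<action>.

current mode = PATROL; filter table to that mode:
  (PATROL, SIG_FOUND) → (AVOID, close_gripper)
  (PATROL, SIG_OK) → (GRASP, close_gripper)  ← event matches
  (PATROL, SIG_FULL) → (AVOID, drive_stop)
  (PATROL, SIG_LOW) → (AVOID, drive_fwd)
  (PATROL, SIG_FAIL) → (SEEK, close_gripper)
  (PATROL, SIG_FAR) → (PATROL, beep)
event = SIG_OK selects (GRASP, close_gripper)

mode=GRASP action=close_gripper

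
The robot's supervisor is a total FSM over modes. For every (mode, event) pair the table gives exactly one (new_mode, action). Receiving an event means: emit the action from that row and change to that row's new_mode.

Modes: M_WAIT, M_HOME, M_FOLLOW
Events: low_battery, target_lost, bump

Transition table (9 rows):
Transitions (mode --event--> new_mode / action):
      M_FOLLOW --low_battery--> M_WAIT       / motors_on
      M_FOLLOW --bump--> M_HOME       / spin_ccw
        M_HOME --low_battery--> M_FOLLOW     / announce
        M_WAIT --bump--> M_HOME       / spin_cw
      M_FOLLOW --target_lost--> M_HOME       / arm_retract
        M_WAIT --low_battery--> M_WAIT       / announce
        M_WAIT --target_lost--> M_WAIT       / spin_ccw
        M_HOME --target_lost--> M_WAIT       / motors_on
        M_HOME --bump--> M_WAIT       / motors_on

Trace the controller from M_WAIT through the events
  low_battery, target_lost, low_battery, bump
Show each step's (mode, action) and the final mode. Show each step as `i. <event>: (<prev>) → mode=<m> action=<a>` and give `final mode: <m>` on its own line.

1. low_battery: (M_WAIT) → mode=M_WAIT action=announce
2. target_lost: (M_WAIT) → mode=M_WAIT action=spin_ccw
3. low_battery: (M_WAIT) → mode=M_WAIT action=announce
4. bump: (M_WAIT) → mode=M_HOME action=spin_cw

final mode: M_HOME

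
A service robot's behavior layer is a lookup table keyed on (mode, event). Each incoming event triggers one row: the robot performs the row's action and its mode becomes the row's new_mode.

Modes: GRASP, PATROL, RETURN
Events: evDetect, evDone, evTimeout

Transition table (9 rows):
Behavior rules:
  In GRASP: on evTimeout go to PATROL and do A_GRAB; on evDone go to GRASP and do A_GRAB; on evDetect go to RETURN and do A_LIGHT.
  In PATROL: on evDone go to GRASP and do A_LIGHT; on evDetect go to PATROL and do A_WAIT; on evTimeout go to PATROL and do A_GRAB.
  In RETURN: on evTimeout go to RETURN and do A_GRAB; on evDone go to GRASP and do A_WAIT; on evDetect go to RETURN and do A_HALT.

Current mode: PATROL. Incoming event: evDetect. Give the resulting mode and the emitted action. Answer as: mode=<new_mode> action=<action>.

mode=PATROL action=A_WAIT

current mode = PATROL; filter table to that mode:
  (PATROL, evDone) → (GRASP, A_LIGHT)
  (PATROL, evDetect) → (PATROL, A_WAIT)  ← event matches
  (PATROL, evTimeout) → (PATROL, A_GRAB)
event = evDetect selects (PATROL, A_WAIT)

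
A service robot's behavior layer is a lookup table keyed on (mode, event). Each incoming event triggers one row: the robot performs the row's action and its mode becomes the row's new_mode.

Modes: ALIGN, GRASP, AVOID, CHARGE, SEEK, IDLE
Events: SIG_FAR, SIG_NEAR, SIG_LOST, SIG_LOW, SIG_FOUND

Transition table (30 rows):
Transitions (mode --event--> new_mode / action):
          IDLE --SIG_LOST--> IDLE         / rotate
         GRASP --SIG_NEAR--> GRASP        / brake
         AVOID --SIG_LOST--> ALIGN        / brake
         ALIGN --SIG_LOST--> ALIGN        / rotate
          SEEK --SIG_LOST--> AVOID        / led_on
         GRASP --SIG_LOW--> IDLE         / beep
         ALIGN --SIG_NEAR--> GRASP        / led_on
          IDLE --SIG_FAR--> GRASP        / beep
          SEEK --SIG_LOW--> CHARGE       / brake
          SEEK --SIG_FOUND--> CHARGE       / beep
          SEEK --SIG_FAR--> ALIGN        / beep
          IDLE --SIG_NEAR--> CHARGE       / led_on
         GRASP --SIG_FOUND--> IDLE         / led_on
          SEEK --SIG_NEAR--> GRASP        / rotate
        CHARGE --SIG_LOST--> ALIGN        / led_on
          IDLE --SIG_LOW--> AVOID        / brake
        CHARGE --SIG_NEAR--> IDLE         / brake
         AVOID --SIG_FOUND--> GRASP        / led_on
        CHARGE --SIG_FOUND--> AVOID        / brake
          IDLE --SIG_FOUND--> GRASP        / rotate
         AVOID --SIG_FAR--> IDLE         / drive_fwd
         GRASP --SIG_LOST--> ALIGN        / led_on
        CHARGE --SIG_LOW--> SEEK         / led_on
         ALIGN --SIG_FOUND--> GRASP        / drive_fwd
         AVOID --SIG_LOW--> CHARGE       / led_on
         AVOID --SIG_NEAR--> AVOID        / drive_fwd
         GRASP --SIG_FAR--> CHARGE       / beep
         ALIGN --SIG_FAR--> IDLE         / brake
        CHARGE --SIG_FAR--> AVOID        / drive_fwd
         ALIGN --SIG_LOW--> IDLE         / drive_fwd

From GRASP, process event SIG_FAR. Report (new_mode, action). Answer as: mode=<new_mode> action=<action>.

mode=CHARGE action=beep

current mode = GRASP; filter table to that mode:
  (GRASP, SIG_NEAR) → (GRASP, brake)
  (GRASP, SIG_LOW) → (IDLE, beep)
  (GRASP, SIG_FOUND) → (IDLE, led_on)
  (GRASP, SIG_LOST) → (ALIGN, led_on)
  (GRASP, SIG_FAR) → (CHARGE, beep)  ← event matches
event = SIG_FAR selects (CHARGE, beep)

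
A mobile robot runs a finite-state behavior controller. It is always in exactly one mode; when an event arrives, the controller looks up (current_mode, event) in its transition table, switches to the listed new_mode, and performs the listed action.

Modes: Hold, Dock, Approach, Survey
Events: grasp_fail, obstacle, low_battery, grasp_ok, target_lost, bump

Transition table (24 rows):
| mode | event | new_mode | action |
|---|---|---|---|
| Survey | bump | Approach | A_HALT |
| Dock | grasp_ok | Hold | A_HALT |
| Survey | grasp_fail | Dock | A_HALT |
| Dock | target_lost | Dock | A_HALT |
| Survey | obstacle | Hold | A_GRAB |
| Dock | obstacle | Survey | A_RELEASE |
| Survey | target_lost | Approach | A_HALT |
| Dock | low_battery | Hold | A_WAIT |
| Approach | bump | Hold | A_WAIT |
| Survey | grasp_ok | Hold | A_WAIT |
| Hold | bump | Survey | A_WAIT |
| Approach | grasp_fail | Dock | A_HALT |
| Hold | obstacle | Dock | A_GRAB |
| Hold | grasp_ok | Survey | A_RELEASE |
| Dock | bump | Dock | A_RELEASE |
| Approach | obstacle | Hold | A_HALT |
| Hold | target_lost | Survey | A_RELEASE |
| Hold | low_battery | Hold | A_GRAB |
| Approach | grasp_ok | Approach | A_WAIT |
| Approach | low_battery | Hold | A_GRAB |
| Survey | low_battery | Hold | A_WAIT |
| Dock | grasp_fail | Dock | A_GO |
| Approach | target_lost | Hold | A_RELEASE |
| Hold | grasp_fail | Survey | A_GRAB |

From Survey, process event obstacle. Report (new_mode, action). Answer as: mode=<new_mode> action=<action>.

mode=Hold action=A_GRAB

current mode = Survey; filter table to that mode:
  (Survey, bump) → (Approach, A_HALT)
  (Survey, grasp_fail) → (Dock, A_HALT)
  (Survey, obstacle) → (Hold, A_GRAB)  ← event matches
  (Survey, target_lost) → (Approach, A_HALT)
  (Survey, grasp_ok) → (Hold, A_WAIT)
  (Survey, low_battery) → (Hold, A_WAIT)
event = obstacle selects (Hold, A_GRAB)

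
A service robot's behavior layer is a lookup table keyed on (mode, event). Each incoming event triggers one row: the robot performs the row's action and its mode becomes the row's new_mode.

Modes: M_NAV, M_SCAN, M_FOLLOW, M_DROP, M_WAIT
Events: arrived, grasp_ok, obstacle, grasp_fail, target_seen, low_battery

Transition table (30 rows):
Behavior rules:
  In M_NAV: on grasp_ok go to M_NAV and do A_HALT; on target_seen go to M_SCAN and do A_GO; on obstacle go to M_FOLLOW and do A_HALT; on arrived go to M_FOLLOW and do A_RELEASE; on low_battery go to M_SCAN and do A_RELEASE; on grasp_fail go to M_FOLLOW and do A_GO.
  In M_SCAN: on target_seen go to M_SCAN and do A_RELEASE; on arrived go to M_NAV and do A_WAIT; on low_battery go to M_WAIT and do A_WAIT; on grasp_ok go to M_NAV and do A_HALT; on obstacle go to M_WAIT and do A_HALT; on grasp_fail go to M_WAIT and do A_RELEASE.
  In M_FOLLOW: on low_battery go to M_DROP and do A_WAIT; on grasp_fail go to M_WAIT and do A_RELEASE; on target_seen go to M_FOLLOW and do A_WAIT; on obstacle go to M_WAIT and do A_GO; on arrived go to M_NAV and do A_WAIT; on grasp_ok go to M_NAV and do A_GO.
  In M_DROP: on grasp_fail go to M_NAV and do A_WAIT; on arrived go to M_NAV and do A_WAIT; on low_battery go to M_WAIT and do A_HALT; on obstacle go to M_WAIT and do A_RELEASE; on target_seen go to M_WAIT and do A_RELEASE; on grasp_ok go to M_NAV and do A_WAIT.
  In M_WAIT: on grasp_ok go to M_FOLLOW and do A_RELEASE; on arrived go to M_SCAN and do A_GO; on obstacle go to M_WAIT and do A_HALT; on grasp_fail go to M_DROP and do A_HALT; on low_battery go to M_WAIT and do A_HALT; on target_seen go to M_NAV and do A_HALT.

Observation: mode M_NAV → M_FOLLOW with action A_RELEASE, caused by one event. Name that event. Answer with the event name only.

arrived

try arrived: (M_NAV, arrived) → (M_FOLLOW, A_RELEASE)  ← matches
try grasp_ok: (M_NAV, grasp_ok) → (M_NAV, A_HALT)
try obstacle: (M_NAV, obstacle) → (M_FOLLOW, A_HALT)
try grasp_fail: (M_NAV, grasp_fail) → (M_FOLLOW, A_GO)
try target_seen: (M_NAV, target_seen) → (M_SCAN, A_GO)
try low_battery: (M_NAV, low_battery) → (M_SCAN, A_RELEASE)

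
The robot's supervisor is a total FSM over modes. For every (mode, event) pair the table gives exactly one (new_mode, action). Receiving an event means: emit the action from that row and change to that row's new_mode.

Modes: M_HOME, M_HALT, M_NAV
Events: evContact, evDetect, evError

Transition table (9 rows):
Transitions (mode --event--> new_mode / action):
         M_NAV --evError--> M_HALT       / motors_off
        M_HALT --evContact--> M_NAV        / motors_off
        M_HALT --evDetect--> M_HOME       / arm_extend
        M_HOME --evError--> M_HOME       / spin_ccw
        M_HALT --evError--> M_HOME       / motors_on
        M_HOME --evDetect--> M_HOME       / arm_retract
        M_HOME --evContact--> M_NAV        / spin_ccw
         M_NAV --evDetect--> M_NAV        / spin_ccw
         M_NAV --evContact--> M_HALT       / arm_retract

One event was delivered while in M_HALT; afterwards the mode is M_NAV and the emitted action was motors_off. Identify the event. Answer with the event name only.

evContact

try evContact: (M_HALT, evContact) → (M_NAV, motors_off)  ← matches
try evDetect: (M_HALT, evDetect) → (M_HOME, arm_extend)
try evError: (M_HALT, evError) → (M_HOME, motors_on)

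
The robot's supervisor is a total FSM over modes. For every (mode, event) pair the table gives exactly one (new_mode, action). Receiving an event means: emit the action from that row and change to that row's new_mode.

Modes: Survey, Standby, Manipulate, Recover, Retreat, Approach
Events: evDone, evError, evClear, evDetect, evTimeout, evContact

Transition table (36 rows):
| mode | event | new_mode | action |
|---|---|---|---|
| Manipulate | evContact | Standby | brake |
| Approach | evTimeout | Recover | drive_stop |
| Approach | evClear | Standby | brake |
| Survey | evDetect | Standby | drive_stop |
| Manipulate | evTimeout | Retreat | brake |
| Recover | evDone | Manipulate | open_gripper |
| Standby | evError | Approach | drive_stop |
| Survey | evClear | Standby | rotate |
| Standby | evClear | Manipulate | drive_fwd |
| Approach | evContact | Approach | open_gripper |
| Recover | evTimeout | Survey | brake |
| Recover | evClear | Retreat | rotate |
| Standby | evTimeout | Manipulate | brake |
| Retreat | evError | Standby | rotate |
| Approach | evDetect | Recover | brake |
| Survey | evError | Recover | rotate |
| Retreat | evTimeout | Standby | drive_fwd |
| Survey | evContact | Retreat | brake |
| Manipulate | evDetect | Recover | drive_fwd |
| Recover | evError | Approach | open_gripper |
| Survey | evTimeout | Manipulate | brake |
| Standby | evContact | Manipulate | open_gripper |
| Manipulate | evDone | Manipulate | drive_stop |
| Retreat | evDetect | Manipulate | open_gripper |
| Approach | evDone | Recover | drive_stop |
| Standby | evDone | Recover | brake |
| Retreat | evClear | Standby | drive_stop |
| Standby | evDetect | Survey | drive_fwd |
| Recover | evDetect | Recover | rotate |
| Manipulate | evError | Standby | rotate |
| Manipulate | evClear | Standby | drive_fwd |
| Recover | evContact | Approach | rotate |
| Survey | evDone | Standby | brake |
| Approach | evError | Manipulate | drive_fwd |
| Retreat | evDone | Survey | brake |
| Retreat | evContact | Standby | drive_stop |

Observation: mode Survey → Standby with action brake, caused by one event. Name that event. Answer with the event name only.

try evDone: (Survey, evDone) → (Standby, brake)  ← matches
try evError: (Survey, evError) → (Recover, rotate)
try evClear: (Survey, evClear) → (Standby, rotate)
try evDetect: (Survey, evDetect) → (Standby, drive_stop)
try evTimeout: (Survey, evTimeout) → (Manipulate, brake)
try evContact: (Survey, evContact) → (Retreat, brake)

evDone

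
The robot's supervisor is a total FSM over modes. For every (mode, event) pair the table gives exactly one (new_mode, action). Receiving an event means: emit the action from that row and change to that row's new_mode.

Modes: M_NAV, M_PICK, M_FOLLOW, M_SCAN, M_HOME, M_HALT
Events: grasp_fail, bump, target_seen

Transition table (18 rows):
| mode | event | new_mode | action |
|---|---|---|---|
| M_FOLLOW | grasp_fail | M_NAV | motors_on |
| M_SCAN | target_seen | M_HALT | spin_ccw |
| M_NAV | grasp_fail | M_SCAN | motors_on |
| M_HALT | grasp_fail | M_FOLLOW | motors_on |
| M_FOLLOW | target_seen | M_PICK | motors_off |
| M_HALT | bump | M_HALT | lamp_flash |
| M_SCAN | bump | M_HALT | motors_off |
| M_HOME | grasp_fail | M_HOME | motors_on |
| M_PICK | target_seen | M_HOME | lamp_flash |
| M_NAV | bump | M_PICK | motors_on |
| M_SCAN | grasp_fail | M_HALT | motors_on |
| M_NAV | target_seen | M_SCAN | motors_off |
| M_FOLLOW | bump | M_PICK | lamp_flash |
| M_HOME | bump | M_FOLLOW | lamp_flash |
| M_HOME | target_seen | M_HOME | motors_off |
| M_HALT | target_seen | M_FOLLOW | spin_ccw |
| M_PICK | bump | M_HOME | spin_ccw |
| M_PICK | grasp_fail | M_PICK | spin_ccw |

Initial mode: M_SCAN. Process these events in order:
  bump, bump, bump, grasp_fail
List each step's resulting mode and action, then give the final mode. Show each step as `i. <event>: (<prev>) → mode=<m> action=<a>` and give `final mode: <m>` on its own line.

final mode: M_FOLLOW

1. bump: (M_SCAN) → mode=M_HALT action=motors_off
2. bump: (M_HALT) → mode=M_HALT action=lamp_flash
3. bump: (M_HALT) → mode=M_HALT action=lamp_flash
4. grasp_fail: (M_HALT) → mode=M_FOLLOW action=motors_on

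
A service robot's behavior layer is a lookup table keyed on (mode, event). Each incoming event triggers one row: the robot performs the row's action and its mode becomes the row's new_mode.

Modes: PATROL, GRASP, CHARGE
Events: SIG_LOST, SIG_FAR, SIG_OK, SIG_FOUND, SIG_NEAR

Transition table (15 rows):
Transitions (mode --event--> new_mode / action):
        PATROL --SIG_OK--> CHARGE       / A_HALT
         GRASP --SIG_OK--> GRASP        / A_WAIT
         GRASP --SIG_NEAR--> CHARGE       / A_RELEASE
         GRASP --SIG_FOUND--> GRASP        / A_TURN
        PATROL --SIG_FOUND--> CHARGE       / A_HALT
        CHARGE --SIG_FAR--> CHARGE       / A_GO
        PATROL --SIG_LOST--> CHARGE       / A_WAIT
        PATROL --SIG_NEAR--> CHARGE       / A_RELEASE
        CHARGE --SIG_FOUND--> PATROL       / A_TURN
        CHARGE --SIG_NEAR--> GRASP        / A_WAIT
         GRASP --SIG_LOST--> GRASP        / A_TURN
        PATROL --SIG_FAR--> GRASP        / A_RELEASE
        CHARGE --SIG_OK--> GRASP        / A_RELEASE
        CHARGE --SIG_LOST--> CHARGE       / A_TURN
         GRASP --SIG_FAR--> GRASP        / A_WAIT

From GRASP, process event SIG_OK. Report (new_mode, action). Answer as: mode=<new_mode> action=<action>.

mode=GRASP action=A_WAIT

current mode = GRASP; filter table to that mode:
  (GRASP, SIG_OK) → (GRASP, A_WAIT)  ← event matches
  (GRASP, SIG_NEAR) → (CHARGE, A_RELEASE)
  (GRASP, SIG_FOUND) → (GRASP, A_TURN)
  (GRASP, SIG_LOST) → (GRASP, A_TURN)
  (GRASP, SIG_FAR) → (GRASP, A_WAIT)
event = SIG_OK selects (GRASP, A_WAIT)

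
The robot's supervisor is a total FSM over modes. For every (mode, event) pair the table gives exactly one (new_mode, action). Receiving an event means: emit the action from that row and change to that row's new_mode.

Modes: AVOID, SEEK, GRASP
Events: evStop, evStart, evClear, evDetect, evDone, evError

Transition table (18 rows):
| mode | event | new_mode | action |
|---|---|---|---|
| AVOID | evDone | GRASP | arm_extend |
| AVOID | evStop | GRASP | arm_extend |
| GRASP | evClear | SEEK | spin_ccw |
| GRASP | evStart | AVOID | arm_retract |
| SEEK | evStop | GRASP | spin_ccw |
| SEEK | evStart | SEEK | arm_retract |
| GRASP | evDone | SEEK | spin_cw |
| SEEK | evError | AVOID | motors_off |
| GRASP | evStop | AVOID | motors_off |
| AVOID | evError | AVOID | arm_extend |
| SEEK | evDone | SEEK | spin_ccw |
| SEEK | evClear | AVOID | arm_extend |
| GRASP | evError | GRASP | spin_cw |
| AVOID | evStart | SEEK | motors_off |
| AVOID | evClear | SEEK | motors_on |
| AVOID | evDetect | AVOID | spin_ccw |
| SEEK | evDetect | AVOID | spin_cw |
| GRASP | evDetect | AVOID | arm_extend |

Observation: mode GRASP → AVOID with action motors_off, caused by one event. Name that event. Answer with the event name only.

evStop

try evStop: (GRASP, evStop) → (AVOID, motors_off)  ← matches
try evStart: (GRASP, evStart) → (AVOID, arm_retract)
try evClear: (GRASP, evClear) → (SEEK, spin_ccw)
try evDetect: (GRASP, evDetect) → (AVOID, arm_extend)
try evDone: (GRASP, evDone) → (SEEK, spin_cw)
try evError: (GRASP, evError) → (GRASP, spin_cw)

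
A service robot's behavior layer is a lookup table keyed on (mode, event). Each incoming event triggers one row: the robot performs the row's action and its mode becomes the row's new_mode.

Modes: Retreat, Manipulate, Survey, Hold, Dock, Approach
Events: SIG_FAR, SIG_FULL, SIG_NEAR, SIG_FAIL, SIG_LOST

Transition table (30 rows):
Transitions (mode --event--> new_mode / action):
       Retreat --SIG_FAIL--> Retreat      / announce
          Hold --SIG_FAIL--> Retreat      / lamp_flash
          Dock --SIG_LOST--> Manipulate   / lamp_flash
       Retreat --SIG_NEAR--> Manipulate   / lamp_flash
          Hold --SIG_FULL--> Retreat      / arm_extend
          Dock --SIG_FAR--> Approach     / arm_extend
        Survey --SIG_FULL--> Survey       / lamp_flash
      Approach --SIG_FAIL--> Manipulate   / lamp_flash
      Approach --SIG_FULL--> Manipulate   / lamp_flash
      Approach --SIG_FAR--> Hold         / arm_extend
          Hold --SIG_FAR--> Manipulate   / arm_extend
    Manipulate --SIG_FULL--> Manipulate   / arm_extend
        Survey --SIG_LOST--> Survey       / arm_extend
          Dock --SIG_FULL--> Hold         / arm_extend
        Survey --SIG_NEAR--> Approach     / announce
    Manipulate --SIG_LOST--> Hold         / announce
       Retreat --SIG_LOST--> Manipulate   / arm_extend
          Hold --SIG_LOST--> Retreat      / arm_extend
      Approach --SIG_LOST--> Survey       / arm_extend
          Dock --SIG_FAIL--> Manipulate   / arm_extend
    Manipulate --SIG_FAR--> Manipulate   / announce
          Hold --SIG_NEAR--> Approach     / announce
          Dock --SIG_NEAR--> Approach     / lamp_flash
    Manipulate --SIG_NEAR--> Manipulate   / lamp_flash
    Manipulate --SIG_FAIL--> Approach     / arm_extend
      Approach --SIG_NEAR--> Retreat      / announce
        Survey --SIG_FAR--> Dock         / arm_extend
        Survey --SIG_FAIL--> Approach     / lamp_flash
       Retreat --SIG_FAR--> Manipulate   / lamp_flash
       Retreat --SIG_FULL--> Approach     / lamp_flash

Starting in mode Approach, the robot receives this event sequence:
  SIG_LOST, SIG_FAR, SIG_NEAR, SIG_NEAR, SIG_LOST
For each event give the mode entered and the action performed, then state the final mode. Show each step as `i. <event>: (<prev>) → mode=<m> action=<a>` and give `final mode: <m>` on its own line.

1. SIG_LOST: (Approach) → mode=Survey action=arm_extend
2. SIG_FAR: (Survey) → mode=Dock action=arm_extend
3. SIG_NEAR: (Dock) → mode=Approach action=lamp_flash
4. SIG_NEAR: (Approach) → mode=Retreat action=announce
5. SIG_LOST: (Retreat) → mode=Manipulate action=arm_extend

final mode: Manipulate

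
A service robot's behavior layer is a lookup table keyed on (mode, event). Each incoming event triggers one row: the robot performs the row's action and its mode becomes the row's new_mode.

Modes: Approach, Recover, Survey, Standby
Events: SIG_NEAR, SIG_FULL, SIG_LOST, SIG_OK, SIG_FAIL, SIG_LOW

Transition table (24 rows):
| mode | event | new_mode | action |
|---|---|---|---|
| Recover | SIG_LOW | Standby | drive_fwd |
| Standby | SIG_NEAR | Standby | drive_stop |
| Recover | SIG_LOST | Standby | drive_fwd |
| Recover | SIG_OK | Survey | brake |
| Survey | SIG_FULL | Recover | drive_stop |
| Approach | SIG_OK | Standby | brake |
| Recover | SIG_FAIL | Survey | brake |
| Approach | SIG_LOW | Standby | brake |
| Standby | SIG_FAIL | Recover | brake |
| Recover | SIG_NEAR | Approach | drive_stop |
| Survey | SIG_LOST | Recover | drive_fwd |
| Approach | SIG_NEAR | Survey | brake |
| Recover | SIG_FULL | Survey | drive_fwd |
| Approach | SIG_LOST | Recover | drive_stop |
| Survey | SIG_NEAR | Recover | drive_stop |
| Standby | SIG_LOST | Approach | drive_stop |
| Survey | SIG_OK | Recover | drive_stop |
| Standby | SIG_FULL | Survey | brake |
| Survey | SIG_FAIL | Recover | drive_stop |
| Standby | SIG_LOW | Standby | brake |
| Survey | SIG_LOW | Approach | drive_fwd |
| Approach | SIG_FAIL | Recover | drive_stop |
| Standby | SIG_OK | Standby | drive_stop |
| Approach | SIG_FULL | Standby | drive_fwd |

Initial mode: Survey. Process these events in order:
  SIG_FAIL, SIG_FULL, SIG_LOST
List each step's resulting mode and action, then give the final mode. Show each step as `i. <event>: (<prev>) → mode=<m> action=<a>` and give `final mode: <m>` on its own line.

1. SIG_FAIL: (Survey) → mode=Recover action=drive_stop
2. SIG_FULL: (Recover) → mode=Survey action=drive_fwd
3. SIG_LOST: (Survey) → mode=Recover action=drive_fwd

final mode: Recover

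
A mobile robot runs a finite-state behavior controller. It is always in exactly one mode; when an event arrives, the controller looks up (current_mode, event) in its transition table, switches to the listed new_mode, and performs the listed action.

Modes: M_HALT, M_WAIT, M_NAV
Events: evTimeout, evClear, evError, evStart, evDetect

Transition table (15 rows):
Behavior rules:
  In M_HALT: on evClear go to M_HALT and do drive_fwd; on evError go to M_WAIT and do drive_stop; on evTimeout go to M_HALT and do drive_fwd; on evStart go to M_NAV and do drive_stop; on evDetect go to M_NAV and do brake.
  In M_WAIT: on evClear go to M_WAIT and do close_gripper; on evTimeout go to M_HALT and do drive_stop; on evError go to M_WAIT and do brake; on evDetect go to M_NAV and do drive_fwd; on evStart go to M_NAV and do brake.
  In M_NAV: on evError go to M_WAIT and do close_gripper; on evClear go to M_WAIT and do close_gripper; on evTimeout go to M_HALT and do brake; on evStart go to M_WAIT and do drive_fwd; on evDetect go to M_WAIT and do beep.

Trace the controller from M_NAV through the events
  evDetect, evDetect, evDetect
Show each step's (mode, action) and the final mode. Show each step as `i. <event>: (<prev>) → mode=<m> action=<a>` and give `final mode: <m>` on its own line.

1. evDetect: (M_NAV) → mode=M_WAIT action=beep
2. evDetect: (M_WAIT) → mode=M_NAV action=drive_fwd
3. evDetect: (M_NAV) → mode=M_WAIT action=beep

final mode: M_WAIT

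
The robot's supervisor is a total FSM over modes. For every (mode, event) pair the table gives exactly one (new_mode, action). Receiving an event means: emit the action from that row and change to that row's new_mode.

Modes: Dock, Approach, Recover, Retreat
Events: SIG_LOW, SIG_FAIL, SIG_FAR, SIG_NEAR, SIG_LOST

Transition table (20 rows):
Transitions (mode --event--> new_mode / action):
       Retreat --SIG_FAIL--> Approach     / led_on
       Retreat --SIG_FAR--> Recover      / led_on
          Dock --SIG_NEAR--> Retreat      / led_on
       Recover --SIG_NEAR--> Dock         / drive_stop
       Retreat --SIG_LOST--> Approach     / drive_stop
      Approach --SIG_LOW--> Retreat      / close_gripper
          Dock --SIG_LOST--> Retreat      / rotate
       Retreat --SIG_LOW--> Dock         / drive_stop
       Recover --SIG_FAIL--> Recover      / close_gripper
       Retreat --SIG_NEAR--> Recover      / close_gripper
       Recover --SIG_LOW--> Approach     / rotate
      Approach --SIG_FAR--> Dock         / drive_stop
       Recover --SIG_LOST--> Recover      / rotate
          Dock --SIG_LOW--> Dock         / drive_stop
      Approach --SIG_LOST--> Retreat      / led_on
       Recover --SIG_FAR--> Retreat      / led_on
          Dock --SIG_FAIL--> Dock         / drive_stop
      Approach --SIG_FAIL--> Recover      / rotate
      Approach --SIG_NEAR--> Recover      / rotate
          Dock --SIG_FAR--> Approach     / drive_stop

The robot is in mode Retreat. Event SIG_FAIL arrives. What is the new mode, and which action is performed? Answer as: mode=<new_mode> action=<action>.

mode=Approach action=led_on

current mode = Retreat; filter table to that mode:
  (Retreat, SIG_FAIL) → (Approach, led_on)  ← event matches
  (Retreat, SIG_FAR) → (Recover, led_on)
  (Retreat, SIG_LOST) → (Approach, drive_stop)
  (Retreat, SIG_LOW) → (Dock, drive_stop)
  (Retreat, SIG_NEAR) → (Recover, close_gripper)
event = SIG_FAIL selects (Approach, led_on)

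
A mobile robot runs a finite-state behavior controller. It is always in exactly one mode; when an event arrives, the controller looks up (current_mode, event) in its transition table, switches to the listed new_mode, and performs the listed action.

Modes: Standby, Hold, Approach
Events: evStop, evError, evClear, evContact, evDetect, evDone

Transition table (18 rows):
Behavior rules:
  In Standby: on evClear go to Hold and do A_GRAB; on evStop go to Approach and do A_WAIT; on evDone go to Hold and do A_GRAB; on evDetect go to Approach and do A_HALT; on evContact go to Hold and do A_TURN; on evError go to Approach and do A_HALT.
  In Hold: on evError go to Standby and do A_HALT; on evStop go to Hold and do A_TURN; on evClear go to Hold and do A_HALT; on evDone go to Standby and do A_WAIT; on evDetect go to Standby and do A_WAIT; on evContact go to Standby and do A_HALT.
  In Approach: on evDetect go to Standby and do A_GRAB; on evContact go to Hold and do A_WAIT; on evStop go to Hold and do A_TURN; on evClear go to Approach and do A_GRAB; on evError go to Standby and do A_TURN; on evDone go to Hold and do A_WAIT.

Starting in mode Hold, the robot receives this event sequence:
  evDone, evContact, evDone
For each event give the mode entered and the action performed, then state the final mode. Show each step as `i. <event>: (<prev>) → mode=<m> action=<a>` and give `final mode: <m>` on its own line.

1. evDone: (Hold) → mode=Standby action=A_WAIT
2. evContact: (Standby) → mode=Hold action=A_TURN
3. evDone: (Hold) → mode=Standby action=A_WAIT

final mode: Standby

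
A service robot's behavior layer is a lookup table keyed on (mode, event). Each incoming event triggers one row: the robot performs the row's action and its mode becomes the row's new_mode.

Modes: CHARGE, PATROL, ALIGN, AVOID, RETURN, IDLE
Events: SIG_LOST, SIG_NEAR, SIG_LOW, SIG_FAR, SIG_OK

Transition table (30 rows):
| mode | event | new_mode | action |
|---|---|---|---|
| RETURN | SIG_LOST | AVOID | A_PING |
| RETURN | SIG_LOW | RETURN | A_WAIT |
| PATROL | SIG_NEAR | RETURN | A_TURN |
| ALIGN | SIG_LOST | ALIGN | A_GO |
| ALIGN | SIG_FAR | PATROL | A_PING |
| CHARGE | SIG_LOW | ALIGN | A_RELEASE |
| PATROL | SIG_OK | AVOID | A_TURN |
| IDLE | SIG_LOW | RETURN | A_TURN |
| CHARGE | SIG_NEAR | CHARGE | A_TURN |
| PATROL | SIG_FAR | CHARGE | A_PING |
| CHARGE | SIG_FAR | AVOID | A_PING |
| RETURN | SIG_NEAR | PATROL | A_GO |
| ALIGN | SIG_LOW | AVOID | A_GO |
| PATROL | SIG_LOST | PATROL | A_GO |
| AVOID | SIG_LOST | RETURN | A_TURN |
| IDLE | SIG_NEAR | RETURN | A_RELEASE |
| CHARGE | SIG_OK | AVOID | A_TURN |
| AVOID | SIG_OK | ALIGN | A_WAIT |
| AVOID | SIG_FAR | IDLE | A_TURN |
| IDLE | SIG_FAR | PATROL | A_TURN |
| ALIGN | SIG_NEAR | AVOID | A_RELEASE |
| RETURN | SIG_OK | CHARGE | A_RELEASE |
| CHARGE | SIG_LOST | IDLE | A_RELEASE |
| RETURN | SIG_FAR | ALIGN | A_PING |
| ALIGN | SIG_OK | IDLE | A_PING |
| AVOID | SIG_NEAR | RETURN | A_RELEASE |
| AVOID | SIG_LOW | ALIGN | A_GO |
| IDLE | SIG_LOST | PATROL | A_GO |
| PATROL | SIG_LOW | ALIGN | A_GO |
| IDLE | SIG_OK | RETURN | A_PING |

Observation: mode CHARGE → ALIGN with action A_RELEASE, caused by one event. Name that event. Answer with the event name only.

try SIG_LOST: (CHARGE, SIG_LOST) → (IDLE, A_RELEASE)
try SIG_NEAR: (CHARGE, SIG_NEAR) → (CHARGE, A_TURN)
try SIG_LOW: (CHARGE, SIG_LOW) → (ALIGN, A_RELEASE)  ← matches
try SIG_FAR: (CHARGE, SIG_FAR) → (AVOID, A_PING)
try SIG_OK: (CHARGE, SIG_OK) → (AVOID, A_TURN)

SIG_LOW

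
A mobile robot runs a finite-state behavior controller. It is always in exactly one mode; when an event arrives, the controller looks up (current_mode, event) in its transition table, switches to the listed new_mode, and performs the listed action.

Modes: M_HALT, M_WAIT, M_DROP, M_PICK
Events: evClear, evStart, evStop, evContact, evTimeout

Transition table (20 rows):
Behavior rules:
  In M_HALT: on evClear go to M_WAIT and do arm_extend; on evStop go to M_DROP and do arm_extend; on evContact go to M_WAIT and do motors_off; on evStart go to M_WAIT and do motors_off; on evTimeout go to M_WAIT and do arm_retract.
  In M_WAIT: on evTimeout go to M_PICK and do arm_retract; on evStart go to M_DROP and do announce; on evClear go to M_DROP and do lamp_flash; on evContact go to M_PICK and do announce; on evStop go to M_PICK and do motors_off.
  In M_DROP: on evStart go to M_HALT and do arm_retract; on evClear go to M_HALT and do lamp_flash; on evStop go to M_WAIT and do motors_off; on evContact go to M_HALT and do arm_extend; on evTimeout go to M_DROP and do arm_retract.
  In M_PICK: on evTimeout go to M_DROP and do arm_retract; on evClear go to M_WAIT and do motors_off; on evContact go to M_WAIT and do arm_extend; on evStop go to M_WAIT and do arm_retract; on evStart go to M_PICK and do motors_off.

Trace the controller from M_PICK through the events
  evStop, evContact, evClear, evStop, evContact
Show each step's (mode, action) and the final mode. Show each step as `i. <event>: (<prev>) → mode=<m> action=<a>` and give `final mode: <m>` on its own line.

final mode: M_WAIT

1. evStop: (M_PICK) → mode=M_WAIT action=arm_retract
2. evContact: (M_WAIT) → mode=M_PICK action=announce
3. evClear: (M_PICK) → mode=M_WAIT action=motors_off
4. evStop: (M_WAIT) → mode=M_PICK action=motors_off
5. evContact: (M_PICK) → mode=M_WAIT action=arm_extend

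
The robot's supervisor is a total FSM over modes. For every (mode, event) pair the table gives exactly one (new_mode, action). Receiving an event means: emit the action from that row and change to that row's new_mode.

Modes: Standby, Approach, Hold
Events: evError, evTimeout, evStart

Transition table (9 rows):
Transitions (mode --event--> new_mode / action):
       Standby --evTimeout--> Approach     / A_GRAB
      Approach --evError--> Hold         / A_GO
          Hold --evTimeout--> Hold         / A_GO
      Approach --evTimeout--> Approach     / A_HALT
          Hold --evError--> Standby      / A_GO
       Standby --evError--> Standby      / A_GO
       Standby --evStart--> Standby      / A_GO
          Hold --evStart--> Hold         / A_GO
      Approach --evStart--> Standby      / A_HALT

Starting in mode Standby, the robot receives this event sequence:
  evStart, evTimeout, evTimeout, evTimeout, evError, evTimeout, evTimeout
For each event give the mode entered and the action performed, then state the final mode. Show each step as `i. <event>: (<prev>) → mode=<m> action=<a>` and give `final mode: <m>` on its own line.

final mode: Hold

1. evStart: (Standby) → mode=Standby action=A_GO
2. evTimeout: (Standby) → mode=Approach action=A_GRAB
3. evTimeout: (Approach) → mode=Approach action=A_HALT
4. evTimeout: (Approach) → mode=Approach action=A_HALT
5. evError: (Approach) → mode=Hold action=A_GO
6. evTimeout: (Hold) → mode=Hold action=A_GO
7. evTimeout: (Hold) → mode=Hold action=A_GO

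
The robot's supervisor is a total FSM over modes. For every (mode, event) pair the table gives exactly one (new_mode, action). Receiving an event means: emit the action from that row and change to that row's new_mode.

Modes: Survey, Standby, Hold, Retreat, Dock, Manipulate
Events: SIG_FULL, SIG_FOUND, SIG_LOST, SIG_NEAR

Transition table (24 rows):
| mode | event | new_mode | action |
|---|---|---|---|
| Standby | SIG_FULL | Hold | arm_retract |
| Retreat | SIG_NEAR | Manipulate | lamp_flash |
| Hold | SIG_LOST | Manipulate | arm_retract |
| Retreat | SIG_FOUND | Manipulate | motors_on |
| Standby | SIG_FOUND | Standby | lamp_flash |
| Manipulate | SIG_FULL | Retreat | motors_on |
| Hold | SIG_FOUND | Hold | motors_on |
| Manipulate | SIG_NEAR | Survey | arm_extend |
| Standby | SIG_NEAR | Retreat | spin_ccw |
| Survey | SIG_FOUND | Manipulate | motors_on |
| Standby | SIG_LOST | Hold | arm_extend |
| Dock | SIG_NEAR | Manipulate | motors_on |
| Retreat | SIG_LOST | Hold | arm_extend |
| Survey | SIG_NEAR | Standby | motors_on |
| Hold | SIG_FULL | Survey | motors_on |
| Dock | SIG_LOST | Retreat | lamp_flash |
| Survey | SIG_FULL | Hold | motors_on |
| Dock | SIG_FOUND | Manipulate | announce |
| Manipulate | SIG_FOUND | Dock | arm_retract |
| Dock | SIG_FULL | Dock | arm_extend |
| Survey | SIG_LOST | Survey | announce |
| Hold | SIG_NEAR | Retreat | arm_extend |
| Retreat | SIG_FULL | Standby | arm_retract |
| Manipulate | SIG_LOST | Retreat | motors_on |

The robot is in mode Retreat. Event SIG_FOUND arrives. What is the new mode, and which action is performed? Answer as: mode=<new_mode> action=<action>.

current mode = Retreat; filter table to that mode:
  (Retreat, SIG_NEAR) → (Manipulate, lamp_flash)
  (Retreat, SIG_FOUND) → (Manipulate, motors_on)  ← event matches
  (Retreat, SIG_LOST) → (Hold, arm_extend)
  (Retreat, SIG_FULL) → (Standby, arm_retract)
event = SIG_FOUND selects (Manipulate, motors_on)

mode=Manipulate action=motors_on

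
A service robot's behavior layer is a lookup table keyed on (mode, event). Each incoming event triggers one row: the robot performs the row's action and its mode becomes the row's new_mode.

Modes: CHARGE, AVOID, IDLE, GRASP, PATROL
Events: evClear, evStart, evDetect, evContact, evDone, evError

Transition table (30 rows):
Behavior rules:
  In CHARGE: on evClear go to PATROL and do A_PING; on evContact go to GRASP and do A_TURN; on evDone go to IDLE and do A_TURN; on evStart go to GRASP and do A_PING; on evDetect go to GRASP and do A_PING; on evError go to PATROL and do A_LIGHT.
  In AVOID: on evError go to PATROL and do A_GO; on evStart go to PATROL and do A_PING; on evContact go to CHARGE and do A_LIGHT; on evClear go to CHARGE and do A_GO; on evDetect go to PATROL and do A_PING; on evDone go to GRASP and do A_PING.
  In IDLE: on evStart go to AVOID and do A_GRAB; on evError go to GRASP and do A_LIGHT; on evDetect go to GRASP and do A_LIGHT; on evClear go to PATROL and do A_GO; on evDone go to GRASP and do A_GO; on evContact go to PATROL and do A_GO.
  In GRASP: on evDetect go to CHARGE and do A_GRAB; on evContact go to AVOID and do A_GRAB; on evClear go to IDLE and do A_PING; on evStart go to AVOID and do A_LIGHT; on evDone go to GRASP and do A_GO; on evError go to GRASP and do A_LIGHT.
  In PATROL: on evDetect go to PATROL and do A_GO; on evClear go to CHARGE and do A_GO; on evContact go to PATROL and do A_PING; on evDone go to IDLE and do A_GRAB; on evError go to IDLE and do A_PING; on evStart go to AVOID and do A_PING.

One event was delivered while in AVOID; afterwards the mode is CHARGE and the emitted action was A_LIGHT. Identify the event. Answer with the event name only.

evContact

try evClear: (AVOID, evClear) → (CHARGE, A_GO)
try evStart: (AVOID, evStart) → (PATROL, A_PING)
try evDetect: (AVOID, evDetect) → (PATROL, A_PING)
try evContact: (AVOID, evContact) → (CHARGE, A_LIGHT)  ← matches
try evDone: (AVOID, evDone) → (GRASP, A_PING)
try evError: (AVOID, evError) → (PATROL, A_GO)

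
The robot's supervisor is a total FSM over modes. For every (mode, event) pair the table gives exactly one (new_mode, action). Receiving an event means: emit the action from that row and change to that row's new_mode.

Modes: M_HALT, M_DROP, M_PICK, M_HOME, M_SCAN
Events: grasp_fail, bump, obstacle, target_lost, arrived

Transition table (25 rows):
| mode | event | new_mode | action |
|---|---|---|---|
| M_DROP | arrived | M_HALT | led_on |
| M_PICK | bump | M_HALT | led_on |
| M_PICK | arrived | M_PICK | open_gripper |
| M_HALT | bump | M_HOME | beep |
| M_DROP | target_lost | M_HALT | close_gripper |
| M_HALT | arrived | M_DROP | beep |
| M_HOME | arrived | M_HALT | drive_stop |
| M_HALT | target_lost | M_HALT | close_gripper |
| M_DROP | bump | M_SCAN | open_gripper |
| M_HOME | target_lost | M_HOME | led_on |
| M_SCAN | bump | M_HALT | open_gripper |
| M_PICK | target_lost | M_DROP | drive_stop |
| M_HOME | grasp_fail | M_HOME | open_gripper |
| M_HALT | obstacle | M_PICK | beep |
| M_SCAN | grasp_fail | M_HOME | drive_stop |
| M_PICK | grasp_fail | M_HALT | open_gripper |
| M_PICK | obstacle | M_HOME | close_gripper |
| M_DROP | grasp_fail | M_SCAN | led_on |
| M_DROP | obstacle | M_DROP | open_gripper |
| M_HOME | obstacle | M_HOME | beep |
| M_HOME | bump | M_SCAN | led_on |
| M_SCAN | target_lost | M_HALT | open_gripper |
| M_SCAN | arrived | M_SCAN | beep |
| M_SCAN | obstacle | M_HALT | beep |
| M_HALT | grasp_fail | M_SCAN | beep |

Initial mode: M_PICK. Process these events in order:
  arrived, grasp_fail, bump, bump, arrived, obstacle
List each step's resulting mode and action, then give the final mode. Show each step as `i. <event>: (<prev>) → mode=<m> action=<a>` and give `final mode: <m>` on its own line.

final mode: M_HALT

1. arrived: (M_PICK) → mode=M_PICK action=open_gripper
2. grasp_fail: (M_PICK) → mode=M_HALT action=open_gripper
3. bump: (M_HALT) → mode=M_HOME action=beep
4. bump: (M_HOME) → mode=M_SCAN action=led_on
5. arrived: (M_SCAN) → mode=M_SCAN action=beep
6. obstacle: (M_SCAN) → mode=M_HALT action=beep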